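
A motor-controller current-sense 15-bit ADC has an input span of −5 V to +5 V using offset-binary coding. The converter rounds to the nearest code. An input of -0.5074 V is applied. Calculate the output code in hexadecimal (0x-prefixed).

Full-scale span = 10 V; LSB = 10/2^15 = 305.18 µV.
(V_in − V_low)/LSB = (-0.5074 − (−5)) / 0.000305176 = 14721.352.
round(14721.352) = 14721.
In hexadecimal (0x-prefixed): 0x3981.

code 0x3981 (decimal 14721)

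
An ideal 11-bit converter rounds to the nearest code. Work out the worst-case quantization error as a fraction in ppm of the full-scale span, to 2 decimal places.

244.14 ppm

Rounding → worst-case error = ½ LSB = V_FS/2^12, so 1e+06/4096 = 244.141 ppm of full scale.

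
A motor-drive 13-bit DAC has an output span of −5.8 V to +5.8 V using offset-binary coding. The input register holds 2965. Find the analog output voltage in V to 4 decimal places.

-1.6015 V

LSB = 11.6 V / 2^13 = 1.416 mV.
V_out = (−5.8) + 2965 × 0.00141602 V = -1.60151 V.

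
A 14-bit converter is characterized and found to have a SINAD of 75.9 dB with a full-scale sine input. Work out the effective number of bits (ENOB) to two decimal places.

12.32 bits

ENOB = (SINAD − 1.76) / 6.02 = (75.9 − 1.76)/6.02 = 12.316.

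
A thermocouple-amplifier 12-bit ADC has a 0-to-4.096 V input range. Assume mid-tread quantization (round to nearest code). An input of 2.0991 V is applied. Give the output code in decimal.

code 2099

With 4096 levels over 4.096 V, one step is 1.000 mV.
(2.0991 − 0) / 0.001 = 2099.100 LSBs.
So the output code is 2099.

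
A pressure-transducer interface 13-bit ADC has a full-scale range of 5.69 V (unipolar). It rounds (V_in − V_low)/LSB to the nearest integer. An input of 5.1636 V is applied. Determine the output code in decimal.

code 7434

LSB = 5.69 V / 8192 = 0.695 mV.
(V_in − V_low)/LSB = (5.1636 − 0) / 0.00069458 = 7434.132.
round(7434.132) = 7434.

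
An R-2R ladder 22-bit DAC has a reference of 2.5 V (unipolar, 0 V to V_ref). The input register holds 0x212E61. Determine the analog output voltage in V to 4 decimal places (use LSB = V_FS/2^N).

LSB = 2.5 V / 2^22 = 0.60 µV.
Code 0x212E61 = 2174561 decimal.
V_out = 0 + 2174561 × 5.96046e-07 V = 1.29614 V.

1.2961 V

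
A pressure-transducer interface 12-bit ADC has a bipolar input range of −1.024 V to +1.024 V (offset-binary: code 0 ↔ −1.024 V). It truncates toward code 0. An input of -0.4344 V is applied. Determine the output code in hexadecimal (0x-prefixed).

code 0x49B (decimal 1179)

Full-scale span = 2.048 V; LSB = 2.048/2^12 = 0.500 mV.
Input sits at 1179.200 steps above V_low.
So the output code is 1179.
In hexadecimal (0x-prefixed): 0x49B.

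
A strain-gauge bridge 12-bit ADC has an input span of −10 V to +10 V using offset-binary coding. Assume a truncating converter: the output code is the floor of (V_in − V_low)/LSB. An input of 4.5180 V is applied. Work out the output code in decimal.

code 2973

With 4096 levels over 20 V, one step is 4.883 mV.
(V_in − V_low)/LSB = (4.5180 − (−10)) / 0.00488281 = 2973.286.
⌊·⌋(2973.286) = 2973.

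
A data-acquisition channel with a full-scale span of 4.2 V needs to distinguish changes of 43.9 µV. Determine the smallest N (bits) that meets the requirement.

17 bits

Number of steps required ≥ 4.2 V / 43.9 µV = 95671.98.
Need 2^N ≥ 95671.98; 2^16 = 65536, 2^17 = 131072.
Minimum N = 17.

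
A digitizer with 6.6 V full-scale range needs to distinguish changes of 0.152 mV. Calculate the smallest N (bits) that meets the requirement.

Number of steps required ≥ 6.6 V / 0.152 mV = 43421.05.
Need 2^N ≥ 43421.05; 2^15 = 32768, 2^16 = 65536.
Minimum N = 16.

16 bits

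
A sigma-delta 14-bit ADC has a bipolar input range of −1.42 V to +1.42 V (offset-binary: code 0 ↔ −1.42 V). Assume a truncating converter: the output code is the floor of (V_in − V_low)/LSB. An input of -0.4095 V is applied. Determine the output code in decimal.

code 5829

With 16384 levels over 2.84 V, one step is 173.34 µV.
Input sits at 5829.589 steps above V_low.
So the output code is 5829.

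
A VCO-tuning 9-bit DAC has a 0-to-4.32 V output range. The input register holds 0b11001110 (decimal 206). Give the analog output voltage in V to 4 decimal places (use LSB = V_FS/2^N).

1.7381 V

LSB = 4.32 V / 2^9 = 8.438 mV.
Code 0b11001110 = 206 decimal.
V_out = 0 + 206 × 0.0084375 V = 1.73812 V.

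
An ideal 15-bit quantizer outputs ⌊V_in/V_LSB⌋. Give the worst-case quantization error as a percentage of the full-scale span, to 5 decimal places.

0.00305 %

Truncating → worst-case error = 1 LSB = V_FS/2^15, so 100/32768 = 0.00305176 % of full scale.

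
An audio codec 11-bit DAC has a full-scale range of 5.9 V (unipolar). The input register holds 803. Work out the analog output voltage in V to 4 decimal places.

2.3133 V

LSB = 5.9 V / 2^11 = 2.881 mV.
V_out = 0 + 803 × 0.00288086 V = 2.31333 V.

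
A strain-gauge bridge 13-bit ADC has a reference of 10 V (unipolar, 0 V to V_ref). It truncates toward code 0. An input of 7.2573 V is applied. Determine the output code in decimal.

code 5945

LSB = 10 V / 8192 = 1.221 mV.
Input sits at 5945.180 steps above V_low.
⌊·⌋(5945.180) = 5945.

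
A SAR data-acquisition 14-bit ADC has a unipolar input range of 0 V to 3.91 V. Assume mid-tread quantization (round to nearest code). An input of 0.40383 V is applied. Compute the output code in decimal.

LSB = 3.91 V / 16384 = 238.65 µV.
Input sits at 1692.161 steps above V_low.
round(1692.161) = 1692.

code 1692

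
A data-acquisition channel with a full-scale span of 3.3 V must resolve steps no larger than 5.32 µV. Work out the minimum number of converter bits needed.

Number of steps required ≥ 3.3 V / 5.32 µV = 620300.75.
Need 2^N ≥ 620300.75; 2^19 = 524288, 2^20 = 1048576.
Minimum N = 20.

20 bits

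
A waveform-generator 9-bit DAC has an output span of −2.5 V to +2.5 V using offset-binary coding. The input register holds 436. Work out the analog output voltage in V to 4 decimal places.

1.7578 V

LSB = 5 V / 2^9 = 9.766 mV.
V_out = (−2.5) + 436 × 0.00976562 V = 1.75781 V.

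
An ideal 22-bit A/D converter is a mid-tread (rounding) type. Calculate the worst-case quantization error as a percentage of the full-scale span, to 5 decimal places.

Rounding → worst-case error = ½ LSB = V_FS/2^23, so 100/8388608 = 1.19209e-05 % of full scale.

0.00001 %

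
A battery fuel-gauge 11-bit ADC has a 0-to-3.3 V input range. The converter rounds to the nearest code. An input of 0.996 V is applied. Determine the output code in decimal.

LSB = 3.3 V / 2048 = 1.611 mV.
(V_in − V_low)/LSB = (0.996 − 0) / 0.00161133 = 618.124.
round(618.124) = 618.

code 618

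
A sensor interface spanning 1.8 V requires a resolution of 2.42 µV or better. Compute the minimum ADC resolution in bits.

Number of steps required ≥ 1.8 V / 2.42 µV = 743801.65.
Need 2^N ≥ 743801.65; 2^19 = 524288, 2^20 = 1048576.
Minimum N = 20.

20 bits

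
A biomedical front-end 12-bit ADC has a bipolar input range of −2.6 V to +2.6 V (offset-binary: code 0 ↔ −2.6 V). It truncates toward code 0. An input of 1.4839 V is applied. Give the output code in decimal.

LSB = 5.2 V / 4096 = 1.270 mV.
(V_in − V_low)/LSB = (1.4839 − (−2.6)) / 0.00126953 = 3216.857.
⌊·⌋(3216.857) = 3216.

code 3216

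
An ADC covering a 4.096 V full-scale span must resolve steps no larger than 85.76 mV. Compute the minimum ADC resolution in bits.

Number of steps required ≥ 4.096 V / 85.76 mV = 47.76.
Need 2^N ≥ 47.76; 2^5 = 32, 2^6 = 64.
Minimum N = 6.

6 bits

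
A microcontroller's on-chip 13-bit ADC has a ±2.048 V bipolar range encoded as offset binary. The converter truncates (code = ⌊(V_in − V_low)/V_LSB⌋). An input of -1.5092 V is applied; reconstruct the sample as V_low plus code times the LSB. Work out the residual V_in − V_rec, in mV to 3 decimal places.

LSB = 4.096/2^13 = 0.500 mV.
Scaled input = 1077.6000 LSBs, so code = 1077.
Reconstructed: -1.5095 V.
V_in − V_rec = 0.0003 V = 0.300 mV.

0.300 mV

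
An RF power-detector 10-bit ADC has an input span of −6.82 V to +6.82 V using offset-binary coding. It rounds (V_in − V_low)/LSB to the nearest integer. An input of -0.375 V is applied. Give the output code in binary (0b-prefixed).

code 0b111100100 (decimal 484)

Full-scale span = 13.64 V; LSB = 13.64/2^10 = 13.320 mV.
Input sits at 483.848 steps above V_low.
round(483.848) = 484.
In binary (0b-prefixed): 0b111100100.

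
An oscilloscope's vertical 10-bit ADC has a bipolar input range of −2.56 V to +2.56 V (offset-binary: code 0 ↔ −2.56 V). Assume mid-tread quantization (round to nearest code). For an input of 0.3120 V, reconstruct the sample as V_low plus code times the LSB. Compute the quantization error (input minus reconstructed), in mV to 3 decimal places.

Step size: 5.12 V ÷ 2^10 = 5.000 mV.
Scaled input = 574.4000 LSBs, so code = 574.
V_rec = (−2.56) + 574·0.005 = 0.31 V.
V_in − V_rec = 0.002 V = 2.000 mV.

2.000 mV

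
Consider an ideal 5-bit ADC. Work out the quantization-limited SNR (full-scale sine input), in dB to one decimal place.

31.9 dB

SNR ≈ 6.02·N + 1.76 dB = 6.02·5 + 1.76 = 31.86 dB.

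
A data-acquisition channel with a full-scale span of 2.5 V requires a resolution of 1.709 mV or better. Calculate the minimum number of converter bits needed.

Number of steps required ≥ 2.5 V / 1.709 mV = 1462.84.
Need 2^N ≥ 1462.84; 2^10 = 1024, 2^11 = 2048.
Minimum N = 11.

11 bits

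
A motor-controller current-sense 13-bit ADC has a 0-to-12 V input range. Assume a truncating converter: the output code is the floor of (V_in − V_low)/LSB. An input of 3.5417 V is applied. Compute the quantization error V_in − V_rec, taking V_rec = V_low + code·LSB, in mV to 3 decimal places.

One LSB is 12 V / 8192 = 1.465 mV.
Scaled input = 2417.8005 LSBs, so code = 2417.
Reconstructed: 3.5405273 V.
Error = 3.5417 − 3.5405273 = 0.00117266 V = 1.173 mV.

1.173 mV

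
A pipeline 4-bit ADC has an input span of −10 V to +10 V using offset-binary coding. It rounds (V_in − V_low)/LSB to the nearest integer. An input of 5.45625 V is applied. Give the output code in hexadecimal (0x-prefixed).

code 0xC (decimal 12)

LSB = 20 V / 16 = 1.2500 V.
(5.45625 − (−10)) / 1.25 = 12.365 LSBs.
So the output code is 12.
In hexadecimal (0x-prefixed): 0xC.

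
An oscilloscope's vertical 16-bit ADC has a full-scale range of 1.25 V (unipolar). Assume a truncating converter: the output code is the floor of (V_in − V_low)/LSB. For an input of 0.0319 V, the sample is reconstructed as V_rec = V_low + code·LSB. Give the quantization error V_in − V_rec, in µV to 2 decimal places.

Step size: 1.25 V ÷ 2^16 = 19.07 µV.
(0.0319 − 0)/1.90735e-05 = 1672.4787; ⌊·⌋ gives code 1672.
V_rec = 0 + 1672·1.90735e-05 = 0.031890869 V.
V_in − V_rec = 9.13086e-06 V = 9.13 µV.

9.13 µV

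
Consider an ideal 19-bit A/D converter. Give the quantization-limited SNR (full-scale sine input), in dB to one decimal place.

116.1 dB

SNR ≈ 6.02·N + 1.76 dB = 6.02·19 + 1.76 = 116.14 dB.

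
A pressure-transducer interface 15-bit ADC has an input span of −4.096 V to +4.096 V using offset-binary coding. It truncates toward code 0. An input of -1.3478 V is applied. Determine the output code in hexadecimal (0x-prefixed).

LSB = 8.192 V / 32768 = 250.00 µV.
(-1.3478 − (−4.096)) / 0.00025 = 10992.800 LSBs.
⌊·⌋(10992.800) = 10992.
In hexadecimal (0x-prefixed): 0x2AF0.

code 0x2AF0 (decimal 10992)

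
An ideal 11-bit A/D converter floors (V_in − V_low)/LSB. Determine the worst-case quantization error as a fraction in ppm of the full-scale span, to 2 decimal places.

488.28 ppm

Truncating → worst-case error = 1 LSB = V_FS/2^11, so 1e+06/2048 = 488.281 ppm of full scale.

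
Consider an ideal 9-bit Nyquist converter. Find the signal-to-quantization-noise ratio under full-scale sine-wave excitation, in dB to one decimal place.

SNR ≈ 6.02·N + 1.76 dB = 6.02·9 + 1.76 = 55.94 dB.

55.9 dB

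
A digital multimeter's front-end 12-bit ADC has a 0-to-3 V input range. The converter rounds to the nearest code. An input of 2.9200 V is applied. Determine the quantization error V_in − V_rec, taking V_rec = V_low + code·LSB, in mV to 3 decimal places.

LSB = 3/2^12 = 0.732 mV.
(V_in − V_low)/LSB = (2.9200 − 0)/0.000732422 = 3986.7733 → code 3987 (round).
Reconstructed: 2.920166 V.
Difference: -0.000166016 V → -0.166 mV.

-0.166 mV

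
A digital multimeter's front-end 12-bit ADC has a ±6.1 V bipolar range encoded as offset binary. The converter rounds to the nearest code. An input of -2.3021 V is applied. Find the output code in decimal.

With 4096 levels over 12.2 V, one step is 2.979 mV.
Input sits at 1275.098 steps above V_low.
Round → code 1275.

code 1275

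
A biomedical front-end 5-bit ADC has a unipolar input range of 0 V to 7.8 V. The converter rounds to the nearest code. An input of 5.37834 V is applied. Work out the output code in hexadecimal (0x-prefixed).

LSB = 7.8 V / 32 = 243.750 mV.
(V_in − V_low)/LSB = (5.37834 − 0) / 0.24375 = 22.065.
Round → code 22.
In hexadecimal (0x-prefixed): 0x16.

code 0x16 (decimal 22)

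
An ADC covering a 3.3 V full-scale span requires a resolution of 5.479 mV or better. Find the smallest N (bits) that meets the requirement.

Number of steps required ≥ 3.3 V / 5.479 mV = 602.30.
Need 2^N ≥ 602.30; 2^9 = 512, 2^10 = 1024.
Minimum N = 10.

10 bits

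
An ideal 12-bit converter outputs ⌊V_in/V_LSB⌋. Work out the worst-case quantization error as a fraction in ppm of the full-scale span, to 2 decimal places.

Truncating → worst-case error = 1 LSB = V_FS/2^12, so 1e+06/4096 = 244.141 ppm of full scale.

244.14 ppm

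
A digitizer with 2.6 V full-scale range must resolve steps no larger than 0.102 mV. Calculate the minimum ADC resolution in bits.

15 bits

Number of steps required ≥ 2.6 V / 0.102 mV = 25490.20.
Need 2^N ≥ 25490.20; 2^14 = 16384, 2^15 = 32768.
Minimum N = 15.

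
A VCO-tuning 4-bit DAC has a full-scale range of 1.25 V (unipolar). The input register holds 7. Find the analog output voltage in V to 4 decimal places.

0.5469 V

LSB = 1.25 V / 2^4 = 78.125 mV.
V_out = 0 + 7 × 0.078125 V = 0.546875 V.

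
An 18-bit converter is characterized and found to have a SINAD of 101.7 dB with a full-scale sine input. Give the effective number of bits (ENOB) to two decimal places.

16.60 bits

ENOB = (SINAD − 1.76) / 6.02 = (101.7 − 1.76)/6.02 = 16.601.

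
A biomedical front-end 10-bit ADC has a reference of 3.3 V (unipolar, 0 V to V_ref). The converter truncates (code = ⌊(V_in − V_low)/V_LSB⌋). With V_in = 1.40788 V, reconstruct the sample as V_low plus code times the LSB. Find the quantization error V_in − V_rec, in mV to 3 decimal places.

Step size: 3.3 V ÷ 2^10 = 3.223 mV.
(1.40788 − 0)/0.00322266 = 436.8694; ⌊·⌋ gives code 436.
Reconstructed: 1.4050781 V.
Difference: 0.00280188 V → 2.802 mV.

2.802 mV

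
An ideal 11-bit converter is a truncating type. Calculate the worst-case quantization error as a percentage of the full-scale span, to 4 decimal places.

0.0488 %

Truncating → worst-case error = 1 LSB = V_FS/2^11, so 100/2048 = 0.0488281 % of full scale.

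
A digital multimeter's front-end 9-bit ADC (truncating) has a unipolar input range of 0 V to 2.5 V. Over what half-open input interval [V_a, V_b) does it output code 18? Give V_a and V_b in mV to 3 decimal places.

[87.891 mV, 92.773 mV)

LSB = 2.5/2^9 = 4.883 mV.
V_a = V_low + 18·LSB = 0.0878906 V; V_b = V_low + 19·LSB = 0.0927734 V.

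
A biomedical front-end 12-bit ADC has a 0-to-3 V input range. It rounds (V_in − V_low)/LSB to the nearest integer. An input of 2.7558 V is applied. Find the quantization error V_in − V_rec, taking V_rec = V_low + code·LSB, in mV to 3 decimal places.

-0.304 mV

One LSB is 3 V / 4096 = 0.732 mV.
(V_in − V_low)/LSB = (2.7558 − 0)/0.000732422 = 3762.5856 → code 3763 (round).
Reconstructed: 2.7561035 V.
Difference: -0.000303516 V → -0.304 mV.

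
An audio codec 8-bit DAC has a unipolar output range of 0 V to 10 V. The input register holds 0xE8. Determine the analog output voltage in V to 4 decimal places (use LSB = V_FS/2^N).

LSB = 10 V / 2^8 = 39.062 mV.
Code 0xE8 = 232 decimal.
V_out = 0 + 232 × 0.0390625 V = 9.0625 V.

9.0625 V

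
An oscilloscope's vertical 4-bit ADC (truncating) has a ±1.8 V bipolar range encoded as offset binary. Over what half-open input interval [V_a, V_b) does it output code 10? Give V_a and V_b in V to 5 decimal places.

[0.45000 V, 0.67500 V)

LSB = 3.6/2^4 = 225.000 mV.
V_a = V_low + 10·LSB = 0.45 V; V_b = V_low + 11·LSB = 0.675 V.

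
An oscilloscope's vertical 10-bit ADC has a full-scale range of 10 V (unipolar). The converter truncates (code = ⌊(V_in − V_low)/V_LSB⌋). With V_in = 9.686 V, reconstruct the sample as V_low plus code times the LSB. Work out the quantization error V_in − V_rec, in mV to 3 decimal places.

LSB = 10/2^10 = 9.766 mV.
(9.686 − 0)/0.00976562 = 991.8464; ⌊·⌋ gives code 991.
V_rec = 0 + 991·0.00976562 = 9.6777344 V.
V_in − V_rec = 0.00826563 V = 8.266 mV.

8.266 mV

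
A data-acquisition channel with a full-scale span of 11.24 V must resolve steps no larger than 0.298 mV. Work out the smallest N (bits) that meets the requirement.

Number of steps required ≥ 11.24 V / 0.298 mV = 37718.12.
Need 2^N ≥ 37718.12; 2^15 = 32768, 2^16 = 65536.
Minimum N = 16.

16 bits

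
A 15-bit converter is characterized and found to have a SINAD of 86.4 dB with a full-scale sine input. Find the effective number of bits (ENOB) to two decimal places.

ENOB = (SINAD − 1.76) / 6.02 = (86.4 − 1.76)/6.02 = 14.060.

14.06 bits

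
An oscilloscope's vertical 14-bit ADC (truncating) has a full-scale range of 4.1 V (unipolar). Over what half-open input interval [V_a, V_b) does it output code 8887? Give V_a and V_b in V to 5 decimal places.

LSB = 4.1/2^14 = 250.24 µV.
V_a = V_low + 8887·LSB = 2.22392 V; V_b = V_low + 8888·LSB = 2.22417 V.

[2.22392 V, 2.22417 V)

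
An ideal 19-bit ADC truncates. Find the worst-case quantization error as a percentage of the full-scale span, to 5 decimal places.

0.00019 %

Truncating → worst-case error = 1 LSB = V_FS/2^19, so 100/524288 = 0.000190735 % of full scale.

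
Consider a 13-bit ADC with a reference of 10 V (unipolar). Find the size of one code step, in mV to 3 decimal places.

1.221 mV

Full-scale span = 10 V.
LSB = 10 / 2^13 = 10 / 8192 = 0.0012207 V = 1.221 mV.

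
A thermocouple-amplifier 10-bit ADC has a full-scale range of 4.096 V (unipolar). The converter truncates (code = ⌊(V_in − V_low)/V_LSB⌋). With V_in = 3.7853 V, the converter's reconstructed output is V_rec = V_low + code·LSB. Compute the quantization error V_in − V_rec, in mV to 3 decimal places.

LSB = 4.096/2^10 = 4.000 mV.
(V_in − V_low)/LSB = (3.7853 − 0)/0.004 = 946.3250 → code 946 (floor).
Reconstructed: 3.784 V.
Difference: 0.0013 V → 1.300 mV.

1.300 mV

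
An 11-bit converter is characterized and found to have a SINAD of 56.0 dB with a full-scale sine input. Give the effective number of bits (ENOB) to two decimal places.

9.01 bits

ENOB = (SINAD − 1.76) / 6.02 = (56.0 − 1.76)/6.02 = 9.010.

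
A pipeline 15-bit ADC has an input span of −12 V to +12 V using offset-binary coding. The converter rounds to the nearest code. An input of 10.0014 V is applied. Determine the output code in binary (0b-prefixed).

code 0b111010101010111 (decimal 30039)

LSB = 24 V / 32768 = 0.732 mV.
Input sits at 30039.245 steps above V_low.
Round → code 30039.
In binary (0b-prefixed): 0b111010101010111.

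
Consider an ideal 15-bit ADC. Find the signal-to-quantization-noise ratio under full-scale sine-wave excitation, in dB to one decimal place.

92.1 dB

SNR ≈ 6.02·N + 1.76 dB = 6.02·15 + 1.76 = 92.06 dB.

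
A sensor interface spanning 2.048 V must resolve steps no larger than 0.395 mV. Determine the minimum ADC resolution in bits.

13 bits

Number of steps required ≥ 2.048 V / 0.395 mV = 5184.81.
Need 2^N ≥ 5184.81; 2^12 = 4096, 2^13 = 8192.
Minimum N = 13.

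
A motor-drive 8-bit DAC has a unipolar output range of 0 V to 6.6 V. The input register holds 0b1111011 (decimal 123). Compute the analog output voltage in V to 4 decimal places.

3.1711 V

LSB = 6.6 V / 2^8 = 25.781 mV.
Code 0b1111011 = 123 decimal.
V_out = 0 + 123 × 0.0257812 V = 3.17109 V.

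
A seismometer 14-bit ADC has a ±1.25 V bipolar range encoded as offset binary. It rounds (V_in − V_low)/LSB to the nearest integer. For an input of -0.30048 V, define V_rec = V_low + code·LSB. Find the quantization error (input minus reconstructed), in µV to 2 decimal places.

LSB = 2.5/2^14 = 152.59 µV.
(-0.30048 − (−1.25))/0.000152588 = 6222.7743; round gives code 6223.
Code 6223 maps back to (−1.25) + 6223×0.000152588 V = -0.30044556 V.
Difference: -3.44434e-05 V → -34.44 µV.

-34.44 µV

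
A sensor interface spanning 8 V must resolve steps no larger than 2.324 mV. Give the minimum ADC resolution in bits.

Number of steps required ≥ 8 V / 2.324 mV = 3442.34.
Need 2^N ≥ 3442.34; 2^11 = 2048, 2^12 = 4096.
Minimum N = 12.

12 bits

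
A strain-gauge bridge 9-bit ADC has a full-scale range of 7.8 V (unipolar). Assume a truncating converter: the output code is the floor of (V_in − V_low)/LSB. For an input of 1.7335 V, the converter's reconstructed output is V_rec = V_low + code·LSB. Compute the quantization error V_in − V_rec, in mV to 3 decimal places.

12.016 mV

Step size: 7.8 V ÷ 2^9 = 15.234 mV.
(1.7335 − 0)/0.0152344 = 113.7887; ⌊·⌋ gives code 113.
Code 113 maps back to 0 + 113×0.0152344 V = 1.7214844 V.
Difference: 0.0120156 V → 12.016 mV.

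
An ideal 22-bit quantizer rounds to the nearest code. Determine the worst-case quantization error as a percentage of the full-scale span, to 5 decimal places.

Rounding → worst-case error = ½ LSB = V_FS/2^23, so 100/8388608 = 1.19209e-05 % of full scale.

0.00001 %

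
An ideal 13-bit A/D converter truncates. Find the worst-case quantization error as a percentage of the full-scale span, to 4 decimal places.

0.0122 %

Truncating → worst-case error = 1 LSB = V_FS/2^13, so 100/8192 = 0.012207 % of full scale.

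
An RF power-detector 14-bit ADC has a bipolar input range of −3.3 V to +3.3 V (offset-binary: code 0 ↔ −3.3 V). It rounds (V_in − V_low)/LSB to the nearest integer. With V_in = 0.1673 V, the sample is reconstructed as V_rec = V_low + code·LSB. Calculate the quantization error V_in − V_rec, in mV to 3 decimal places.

Step size: 6.6 V ÷ 2^14 = 402.83 µV.
(0.1673 − (−3.3))/0.000402832 = 8607.3096; round gives code 8607.
Code 8607 maps back to (−3.3) + 8607×0.000402832 V = 0.16717529 V.
Error = 0.1673 − 0.16717529 = 0.000124707 V = 0.125 mV.

0.125 mV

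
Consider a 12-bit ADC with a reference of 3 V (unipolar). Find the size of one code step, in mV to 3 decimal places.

0.732 mV

Full-scale span = 3 V.
LSB = 3 / 2^12 = 3 / 4096 = 0.000732422 V = 0.732 mV.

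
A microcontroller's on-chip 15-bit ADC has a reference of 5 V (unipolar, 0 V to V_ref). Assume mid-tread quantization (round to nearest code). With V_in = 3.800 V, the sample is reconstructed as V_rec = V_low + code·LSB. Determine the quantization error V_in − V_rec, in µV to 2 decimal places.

Step size: 5 V ÷ 2^15 = 152.59 µV.
(V_in − V_low)/LSB = (3.800 − 0)/0.000152588 = 24903.6800 → code 24904 (round).
Code 24904 maps back to 0 + 24904×0.000152588 V = 3.8000488 V.
V_in − V_rec = -4.88281e-05 V = -48.83 µV.

-48.83 µV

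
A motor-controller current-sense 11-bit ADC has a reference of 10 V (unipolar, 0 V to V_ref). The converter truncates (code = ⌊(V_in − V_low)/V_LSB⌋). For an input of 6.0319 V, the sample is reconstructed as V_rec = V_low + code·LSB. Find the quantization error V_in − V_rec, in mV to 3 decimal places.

1.627 mV

Step size: 10 V ÷ 2^11 = 4.883 mV.
(6.0319 − 0)/0.00488281 = 1235.3331; ⌊·⌋ gives code 1235.
V_rec = 0 + 1235·0.00488281 = 6.0302734 V.
Difference: 0.00162656 V → 1.627 mV.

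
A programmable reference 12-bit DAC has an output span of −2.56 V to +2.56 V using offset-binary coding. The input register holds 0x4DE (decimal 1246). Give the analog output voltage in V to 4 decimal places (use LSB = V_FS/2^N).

LSB = 5.12 V / 2^12 = 1.250 mV.
Code 0x4DE = 1246 decimal.
V_out = (−2.56) + 1246 × 0.00125 V = -1.0025 V.

-1.0025 V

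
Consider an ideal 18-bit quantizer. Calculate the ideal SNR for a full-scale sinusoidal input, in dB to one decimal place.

110.1 dB

SNR ≈ 6.02·N + 1.76 dB = 6.02·18 + 1.76 = 110.12 dB.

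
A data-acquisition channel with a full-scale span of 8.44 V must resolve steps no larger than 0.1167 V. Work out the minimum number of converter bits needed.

7 bits

Number of steps required ≥ 8.44 V / 0.1167 V = 72.32.
Need 2^N ≥ 72.32; 2^6 = 64, 2^7 = 128.
Minimum N = 7.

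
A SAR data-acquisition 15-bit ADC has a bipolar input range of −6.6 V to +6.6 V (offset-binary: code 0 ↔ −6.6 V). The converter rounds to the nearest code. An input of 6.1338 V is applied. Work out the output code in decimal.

LSB = 13.2 V / 32768 = 402.83 µV.
(V_in − V_low)/LSB = (6.1338 − (−6.6)) / 0.000402832 = 31610.694.
So the output code is 31611.

code 31611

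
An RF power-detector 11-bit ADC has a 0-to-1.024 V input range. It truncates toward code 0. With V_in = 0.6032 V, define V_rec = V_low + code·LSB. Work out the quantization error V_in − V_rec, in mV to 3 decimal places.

LSB = 1.024/2^11 = 0.500 mV.
(V_in − V_low)/LSB = (0.6032 − 0)/0.0005 = 1206.4000 → code 1206 (floor).
Reconstructed: 0.603 V.
Error = 0.6032 − 0.603 = 0.0002 V = 0.200 mV.

0.200 mV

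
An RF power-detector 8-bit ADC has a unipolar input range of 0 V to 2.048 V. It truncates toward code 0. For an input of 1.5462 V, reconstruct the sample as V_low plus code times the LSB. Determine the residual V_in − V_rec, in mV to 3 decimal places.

Step size: 2.048 V ÷ 2^8 = 8.000 mV.
(1.5462 − 0)/0.008 = 193.2750; ⌊·⌋ gives code 193.
Reconstructed: 1.544 V.
Error = 1.5462 − 1.544 = 0.0022 V = 2.200 mV.

2.200 mV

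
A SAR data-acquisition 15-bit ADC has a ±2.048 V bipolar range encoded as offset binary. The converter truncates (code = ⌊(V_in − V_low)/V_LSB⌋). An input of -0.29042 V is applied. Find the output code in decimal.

Full-scale span = 4.096 V; LSB = 4.096/2^15 = 125.00 µV.
(V_in − V_low)/LSB = (-0.29042 − (−2.048)) / 0.000125 = 14060.640.
Floor → code 14060.

code 14060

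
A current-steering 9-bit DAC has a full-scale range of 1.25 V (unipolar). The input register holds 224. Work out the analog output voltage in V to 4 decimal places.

LSB = 1.25 V / 2^9 = 2.441 mV.
V_out = 0 + 224 × 0.00244141 V = 0.546875 V.

0.5469 V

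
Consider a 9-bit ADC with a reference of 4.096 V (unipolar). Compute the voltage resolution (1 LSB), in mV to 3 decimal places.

Full-scale span = 4.096 V.
LSB = 4.096 / 2^9 = 4.096 / 512 = 0.008 V = 8.000 mV.

8.000 mV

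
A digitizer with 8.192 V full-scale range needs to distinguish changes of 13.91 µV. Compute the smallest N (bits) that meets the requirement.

Number of steps required ≥ 8.192 V / 13.91 µV = 588928.83.
Need 2^N ≥ 588928.83; 2^19 = 524288, 2^20 = 1048576.
Minimum N = 20.

20 bits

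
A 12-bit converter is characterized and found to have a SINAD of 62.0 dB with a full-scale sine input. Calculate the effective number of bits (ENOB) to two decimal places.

10.01 bits

ENOB = (SINAD − 1.76) / 6.02 = (62.0 − 1.76)/6.02 = 10.007.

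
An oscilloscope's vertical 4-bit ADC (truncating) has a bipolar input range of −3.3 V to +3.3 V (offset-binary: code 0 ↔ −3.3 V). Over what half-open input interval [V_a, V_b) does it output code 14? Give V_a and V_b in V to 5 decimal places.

[2.47500 V, 2.88750 V)

LSB = 6.6/2^4 = 412.500 mV.
V_a = V_low + 14·LSB = 2.475 V; V_b = V_low + 15·LSB = 2.8875 V.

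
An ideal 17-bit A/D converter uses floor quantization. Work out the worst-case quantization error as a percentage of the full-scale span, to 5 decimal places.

Truncating → worst-case error = 1 LSB = V_FS/2^17, so 100/131072 = 0.000762939 % of full scale.

0.00076 %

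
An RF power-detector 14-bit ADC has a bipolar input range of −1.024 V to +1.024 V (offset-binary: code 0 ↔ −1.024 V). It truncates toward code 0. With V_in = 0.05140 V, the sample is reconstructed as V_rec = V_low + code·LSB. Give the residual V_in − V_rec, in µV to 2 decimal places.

25.00 µV

One LSB is 2.048 V / 16384 = 125.00 µV.
(0.05140 − (−1.024))/0.000125 = 8603.2000; ⌊·⌋ gives code 8603.
Reconstructed: 0.051375 V.
Difference: 2.5e-05 V → 25.00 µV.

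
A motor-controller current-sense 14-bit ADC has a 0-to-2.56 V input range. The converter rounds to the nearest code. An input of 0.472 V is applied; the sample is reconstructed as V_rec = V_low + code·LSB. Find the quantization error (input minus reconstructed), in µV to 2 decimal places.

-31.25 µV

LSB = 2.56/2^14 = 156.25 µV.
Scaled input = 3020.8000 LSBs, so code = 3021.
V_rec = 0 + 3021·0.00015625 = 0.47203125 V.
Error = 0.472 − 0.47203125 = -3.125e-05 V = -31.25 µV.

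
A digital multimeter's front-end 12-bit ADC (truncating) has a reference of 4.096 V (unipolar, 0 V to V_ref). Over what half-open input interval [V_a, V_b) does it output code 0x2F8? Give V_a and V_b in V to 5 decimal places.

[0.76000 V, 0.76100 V)

LSB = 4.096/2^12 = 1.000 mV.
Code 0x2F8 = 760 decimal.
V_a = V_low + 760·LSB = 0.76 V; V_b = V_low + 761·LSB = 0.761 V.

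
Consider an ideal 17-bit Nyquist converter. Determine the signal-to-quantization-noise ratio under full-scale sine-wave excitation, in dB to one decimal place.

SNR ≈ 6.02·N + 1.76 dB = 6.02·17 + 1.76 = 104.10 dB.

104.1 dB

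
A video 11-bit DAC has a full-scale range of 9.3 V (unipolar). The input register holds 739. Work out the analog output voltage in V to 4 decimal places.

LSB = 9.3 V / 2^11 = 4.541 mV.
V_out = 0 + 739 × 0.00454102 V = 3.35581 V.

3.3558 V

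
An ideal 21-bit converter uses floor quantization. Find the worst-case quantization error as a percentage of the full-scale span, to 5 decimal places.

0.00005 %

Truncating → worst-case error = 1 LSB = V_FS/2^21, so 100/2097152 = 4.76837e-05 % of full scale.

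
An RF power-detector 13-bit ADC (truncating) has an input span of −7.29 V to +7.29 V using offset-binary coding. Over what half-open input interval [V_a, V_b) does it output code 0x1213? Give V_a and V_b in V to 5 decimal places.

[0.94507 V, 0.94685 V)

LSB = 14.58/2^13 = 1.780 mV.
Code 0x1213 = 4627 decimal.
V_a = V_low + 4627·LSB = 0.945066 V; V_b = V_low + 4628·LSB = 0.946846 V.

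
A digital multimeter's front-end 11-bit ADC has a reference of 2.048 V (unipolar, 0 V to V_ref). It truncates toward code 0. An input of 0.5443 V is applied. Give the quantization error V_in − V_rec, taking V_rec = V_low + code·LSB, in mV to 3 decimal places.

LSB = 2.048/2^11 = 1.000 mV.
Scaled input = 544.3000 LSBs, so code = 544.
Code 544 maps back to 0 + 544×0.001 V = 0.544 V.
Error = 0.5443 − 0.544 = 0.0003 V = 0.300 mV.

0.300 mV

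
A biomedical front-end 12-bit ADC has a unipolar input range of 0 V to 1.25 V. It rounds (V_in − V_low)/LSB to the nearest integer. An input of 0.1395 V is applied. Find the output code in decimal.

With 4096 levels over 1.25 V, one step is 305.18 µV.
(0.1395 − 0) / 0.000305176 = 457.114 LSBs.
round(457.114) = 457.

code 457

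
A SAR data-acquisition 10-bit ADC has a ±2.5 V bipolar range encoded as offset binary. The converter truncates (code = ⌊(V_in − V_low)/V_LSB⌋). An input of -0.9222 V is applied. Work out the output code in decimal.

code 323

LSB = 5 V / 1024 = 4.883 mV.
Input sits at 323.133 steps above V_low.
Floor → code 323.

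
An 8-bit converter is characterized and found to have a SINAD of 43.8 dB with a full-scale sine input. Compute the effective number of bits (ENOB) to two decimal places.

ENOB = (SINAD − 1.76) / 6.02 = (43.8 − 1.76)/6.02 = 6.983.

6.98 bits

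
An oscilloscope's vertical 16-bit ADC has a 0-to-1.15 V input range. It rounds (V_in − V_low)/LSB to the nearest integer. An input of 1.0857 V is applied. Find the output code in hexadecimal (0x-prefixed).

code 0xF1B0 (decimal 61872)

Full-scale span = 1.15 V; LSB = 1.15/2^16 = 17.55 µV.
Input sits at 61871.683 steps above V_low.
round(61871.683) = 61872.
In hexadecimal (0x-prefixed): 0xF1B0.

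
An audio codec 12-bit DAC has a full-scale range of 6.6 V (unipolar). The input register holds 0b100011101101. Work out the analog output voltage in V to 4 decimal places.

LSB = 6.6 V / 2^12 = 1.611 mV.
Code 0b100011101101 = 2285 decimal.
V_out = 0 + 2285 × 0.00161133 V = 3.68188 V.

3.6819 V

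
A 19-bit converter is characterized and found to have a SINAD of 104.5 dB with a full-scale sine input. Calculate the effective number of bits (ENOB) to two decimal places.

ENOB = (SINAD − 1.76) / 6.02 = (104.5 − 1.76)/6.02 = 17.066.

17.07 bits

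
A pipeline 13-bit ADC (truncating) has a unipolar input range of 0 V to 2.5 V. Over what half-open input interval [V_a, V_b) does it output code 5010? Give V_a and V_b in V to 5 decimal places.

LSB = 2.5/2^13 = 305.18 µV.
V_a = V_low + 5010·LSB = 1.52893 V; V_b = V_low + 5011·LSB = 1.52924 V.

[1.52893 V, 1.52924 V)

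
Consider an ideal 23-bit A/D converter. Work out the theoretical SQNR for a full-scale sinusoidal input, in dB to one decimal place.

140.2 dB

SNR ≈ 6.02·N + 1.76 dB = 6.02·23 + 1.76 = 140.22 dB.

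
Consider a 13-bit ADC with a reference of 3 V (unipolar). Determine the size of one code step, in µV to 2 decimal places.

Full-scale span = 3 V.
LSB = 3 / 2^13 = 3 / 8192 = 0.000366211 V = 366.21 µV.

366.21 µV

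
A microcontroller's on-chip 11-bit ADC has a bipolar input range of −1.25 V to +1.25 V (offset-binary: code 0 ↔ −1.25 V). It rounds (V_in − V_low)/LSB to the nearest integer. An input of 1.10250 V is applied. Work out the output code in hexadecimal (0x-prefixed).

code 0x787 (decimal 1927)

Full-scale span = 2.5 V; LSB = 2.5/2^11 = 1.221 mV.
Input sits at 1927.168 steps above V_low.
round(1927.168) = 1927.
In hexadecimal (0x-prefixed): 0x787.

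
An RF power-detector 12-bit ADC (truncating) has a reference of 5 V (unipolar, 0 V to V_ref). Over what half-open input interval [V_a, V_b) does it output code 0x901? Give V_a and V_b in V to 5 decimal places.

[2.81372 V, 2.81494 V)

LSB = 5/2^12 = 1.221 mV.
Code 0x901 = 2305 decimal.
V_a = V_low + 2305·LSB = 2.81372 V; V_b = V_low + 2306·LSB = 2.81494 V.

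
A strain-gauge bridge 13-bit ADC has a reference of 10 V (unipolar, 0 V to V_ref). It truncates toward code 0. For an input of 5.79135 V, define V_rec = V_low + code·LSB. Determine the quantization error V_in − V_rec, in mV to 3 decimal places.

0.334 mV

Step size: 10 V ÷ 2^13 = 1.221 mV.
(V_in − V_low)/LSB = (5.79135 − 0)/0.0012207 = 4744.2739 → code 4744 (floor).
Code 4744 maps back to 0 + 4744×0.0012207 V = 5.7910156 V.
Difference: 0.000334375 V → 0.334 mV.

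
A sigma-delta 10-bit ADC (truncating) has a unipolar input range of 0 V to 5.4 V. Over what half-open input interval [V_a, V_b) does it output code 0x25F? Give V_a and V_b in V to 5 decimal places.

[3.20098 V, 3.20625 V)

LSB = 5.4/2^10 = 5.273 mV.
Code 0x25F = 607 decimal.
V_a = V_low + 607·LSB = 3.20098 V; V_b = V_low + 608·LSB = 3.20625 V.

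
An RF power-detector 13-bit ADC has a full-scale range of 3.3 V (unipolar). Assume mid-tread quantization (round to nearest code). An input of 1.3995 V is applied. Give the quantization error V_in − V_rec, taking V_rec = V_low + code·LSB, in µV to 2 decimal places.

Step size: 3.3 V ÷ 2^13 = 402.83 µV.
(V_in − V_low)/LSB = (1.3995 − 0)/0.000402832 = 3474.1527 → code 3474 (round).
Code 3474 maps back to 0 + 3474×0.000402832 V = 1.3994385 V.
Error = 1.3995 − 1.3994385 = 6.15234e-05 V = 61.52 µV.

61.52 µV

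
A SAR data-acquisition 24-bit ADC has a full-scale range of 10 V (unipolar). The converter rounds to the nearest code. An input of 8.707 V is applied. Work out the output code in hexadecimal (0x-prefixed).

code 0xDEE632 (decimal 14607922)

Full-scale span = 10 V; LSB = 10/2^24 = 0.60 µV.
(V_in − V_low)/LSB = (8.707 − 0) / 5.96046e-07 = 14607921.971.
round(14607921.971) = 14607922.
In hexadecimal (0x-prefixed): 0xDEE632.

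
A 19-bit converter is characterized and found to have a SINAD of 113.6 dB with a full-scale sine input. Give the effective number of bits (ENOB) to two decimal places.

18.58 bits

ENOB = (SINAD − 1.76) / 6.02 = (113.6 − 1.76)/6.02 = 18.578.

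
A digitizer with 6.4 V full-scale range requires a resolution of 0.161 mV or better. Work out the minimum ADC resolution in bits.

Number of steps required ≥ 6.4 V / 0.161 mV = 39751.55.
Need 2^N ≥ 39751.55; 2^15 = 32768, 2^16 = 65536.
Minimum N = 16.

16 bits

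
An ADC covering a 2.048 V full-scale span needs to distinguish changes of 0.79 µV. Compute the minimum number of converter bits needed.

22 bits

Number of steps required ≥ 2.048 V / 0.79 µV = 2592405.06.
Need 2^N ≥ 2592405.06; 2^21 = 2097152, 2^22 = 4194304.
Minimum N = 22.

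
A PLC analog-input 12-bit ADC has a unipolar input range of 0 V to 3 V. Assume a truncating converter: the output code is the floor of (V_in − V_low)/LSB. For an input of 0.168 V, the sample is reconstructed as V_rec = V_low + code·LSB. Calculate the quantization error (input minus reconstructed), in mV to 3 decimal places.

0.275 mV

One LSB is 3 V / 4096 = 0.732 mV.
Scaled input = 229.3760 LSBs, so code = 229.
V_rec = 0 + 229·0.000732422 = 0.16772461 V.
Error = 0.168 − 0.16772461 = 0.000275391 V = 0.275 mV.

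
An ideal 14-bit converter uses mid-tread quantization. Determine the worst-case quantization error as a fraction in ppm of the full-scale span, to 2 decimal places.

Rounding → worst-case error = ½ LSB = V_FS/2^15, so 1e+06/32768 = 30.5176 ppm of full scale.

30.52 ppm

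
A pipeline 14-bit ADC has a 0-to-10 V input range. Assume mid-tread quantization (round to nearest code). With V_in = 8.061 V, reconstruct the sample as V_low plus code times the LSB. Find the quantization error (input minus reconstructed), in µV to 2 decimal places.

86.91 µV

LSB = 10/2^14 = 0.610 mV.
(8.061 − 0)/0.000610352 = 13207.1424; round gives code 13207.
V_rec = 0 + 13207·0.000610352 = 8.0609131 V.
Difference: 8.69141e-05 V → 86.91 µV.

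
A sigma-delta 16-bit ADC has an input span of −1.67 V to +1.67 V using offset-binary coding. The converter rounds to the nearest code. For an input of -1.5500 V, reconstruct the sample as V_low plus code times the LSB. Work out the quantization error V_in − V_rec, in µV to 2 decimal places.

LSB = 3.34/2^16 = 50.96 µV.
(-1.5500 − (−1.67))/5.09644e-05 = 2354.5868; round gives code 2355.
Reconstructed: -1.5499789 V.
Difference: -2.10571e-05 V → -21.06 µV.

-21.06 µV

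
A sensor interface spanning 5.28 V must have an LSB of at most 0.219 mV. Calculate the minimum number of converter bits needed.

Number of steps required ≥ 5.28 V / 0.219 mV = 24109.59.
Need 2^N ≥ 24109.59; 2^14 = 16384, 2^15 = 32768.
Minimum N = 15.

15 bits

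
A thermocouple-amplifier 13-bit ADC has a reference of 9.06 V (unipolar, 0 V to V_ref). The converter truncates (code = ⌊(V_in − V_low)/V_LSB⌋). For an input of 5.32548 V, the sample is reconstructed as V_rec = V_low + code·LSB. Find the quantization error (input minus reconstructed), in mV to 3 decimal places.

One LSB is 9.06 V / 8192 = 1.106 mV.
(V_in − V_low)/LSB = (5.32548 − 0)/0.00110596 = 4815.2685 → code 4815 (floor).
Reconstructed: 5.3251831 V.
Error = 5.32548 − 5.3251831 = 0.000296895 V = 0.297 mV.

0.297 mV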